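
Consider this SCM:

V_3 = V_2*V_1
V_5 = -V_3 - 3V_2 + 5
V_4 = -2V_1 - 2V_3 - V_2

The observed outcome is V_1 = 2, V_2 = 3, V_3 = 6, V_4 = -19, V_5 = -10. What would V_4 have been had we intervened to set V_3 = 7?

The intervention breaks the incoming arrows to V_3: V_3 = V_2*V_1 no longer applies, and V_3 = 7.
V_4 = -2V_1 - 2V_3 - V_2  [with V_1=2, V_3=7, V_2=3]  = -21

-21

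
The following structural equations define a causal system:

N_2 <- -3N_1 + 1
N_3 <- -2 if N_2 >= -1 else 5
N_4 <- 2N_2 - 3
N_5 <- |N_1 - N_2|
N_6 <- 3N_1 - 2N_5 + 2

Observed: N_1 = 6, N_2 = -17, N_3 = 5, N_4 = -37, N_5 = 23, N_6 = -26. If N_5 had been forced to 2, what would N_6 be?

16

The intervention breaks the incoming arrows to N_5: N_5 <- |N_1 - N_2| no longer applies, and N_5 = 2.
N_6 = 3N_1 - 2N_5 + 2  [with N_1=6, N_5=2]  = 16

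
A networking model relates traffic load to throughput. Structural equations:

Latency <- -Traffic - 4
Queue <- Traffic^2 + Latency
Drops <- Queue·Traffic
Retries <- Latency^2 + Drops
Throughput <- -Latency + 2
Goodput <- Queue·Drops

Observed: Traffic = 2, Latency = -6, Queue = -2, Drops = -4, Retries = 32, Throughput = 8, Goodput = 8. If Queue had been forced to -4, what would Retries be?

28

do(Queue=-4) replaces the equation Queue <- Traffic^2 + Latency with the constant Queue = -4.
Latency = -Traffic - 4  [with Traffic=2]  = -6
Drops = Queue·Traffic  [with Queue=-4, Traffic=2]  = -8
Retries = Latency^2 + Drops  [with Latency=-6, Drops=-8]  = 28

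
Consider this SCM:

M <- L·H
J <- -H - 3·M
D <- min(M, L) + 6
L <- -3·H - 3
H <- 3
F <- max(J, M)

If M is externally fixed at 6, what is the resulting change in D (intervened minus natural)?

24

do(M=6) replaces the equation M <- L·H with the constant M = 6.
L = -3·H - 3  [with H=3]  = -12
D = min(M, L) + 6  [with M=6, L=-12]  = -6
Without intervention: L = -3·H - 3  [with H=3]  = -12; M = L·H  [with L=-12, H=3]  = -36; D = min(M, L) + 6  [with M=-36, L=-12]  = -30.
Change = -6 − (-30) = 24.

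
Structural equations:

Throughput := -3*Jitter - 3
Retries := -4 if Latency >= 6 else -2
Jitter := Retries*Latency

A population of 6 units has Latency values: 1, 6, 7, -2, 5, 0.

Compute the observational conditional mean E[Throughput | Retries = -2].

Observing Retries=-2 restricts to units where Retries's equation naturally yields -2: Latency ∈ {1, -2, 5, 0}. In that subpopulation Throughput = 3, -15, 27, -3, mean 3.

3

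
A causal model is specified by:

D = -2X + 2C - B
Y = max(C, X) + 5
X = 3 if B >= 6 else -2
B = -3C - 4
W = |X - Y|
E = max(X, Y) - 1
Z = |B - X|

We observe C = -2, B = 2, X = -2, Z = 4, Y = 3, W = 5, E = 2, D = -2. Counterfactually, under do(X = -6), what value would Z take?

8

The intervention breaks the incoming arrows to X: X = 3 if B >= 6 else -2 no longer applies, and X = -6.
B = -3C - 4  [with C=-2]  = 2
Z = |B - X|  [with B=2, X=-6]  = 8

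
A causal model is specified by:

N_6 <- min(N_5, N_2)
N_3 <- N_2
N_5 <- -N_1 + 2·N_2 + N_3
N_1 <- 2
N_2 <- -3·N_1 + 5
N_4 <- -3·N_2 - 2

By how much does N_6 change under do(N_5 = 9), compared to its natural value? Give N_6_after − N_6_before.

The intervention breaks the incoming arrows to N_5: N_5 <- -N_1 + 2·N_2 + N_3 no longer applies, and N_5 = 9.
N_2 = -3·N_1 + 5  [with N_1=2]  = -1
N_6 = min(N_5, N_2)  [with N_5=9, N_2=-1]  = -1
Without intervention: N_2 = -3·N_1 + 5  [with N_1=2]  = -1; N_3 = N_2  [with N_2=-1]  = -1; N_5 = -N_1 + 2·N_2 + N_3  [with N_1=2, N_2=-1, N_3=-1]  = -5; N_6 = min(N_5, N_2)  [with N_5=-5, N_2=-1]  = -5.
Change = -1 − (-5) = 4.

4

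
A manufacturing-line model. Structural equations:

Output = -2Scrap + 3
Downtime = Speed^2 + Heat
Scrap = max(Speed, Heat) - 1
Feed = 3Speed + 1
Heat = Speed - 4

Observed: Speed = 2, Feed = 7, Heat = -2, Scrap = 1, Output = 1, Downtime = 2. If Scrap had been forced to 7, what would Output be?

-11

Intervening sets Scrap = 7 and removes its equation (Scrap = max(Speed, Heat) - 1).
Output = -2Scrap + 3  [with Scrap=7]  = -11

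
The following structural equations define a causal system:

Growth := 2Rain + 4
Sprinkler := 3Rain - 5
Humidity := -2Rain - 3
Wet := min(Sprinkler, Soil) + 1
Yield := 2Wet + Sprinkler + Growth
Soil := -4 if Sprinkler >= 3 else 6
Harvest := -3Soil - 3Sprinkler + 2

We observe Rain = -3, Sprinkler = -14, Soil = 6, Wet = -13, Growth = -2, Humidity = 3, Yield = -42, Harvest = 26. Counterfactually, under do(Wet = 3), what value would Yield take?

-10

The intervention breaks the incoming arrows to Wet: Wet := min(Sprinkler, Soil) + 1 no longer applies, and Wet = 3.
Sprinkler = 3Rain - 5  [with Rain=-3]  = -14
Growth = 2Rain + 4  [with Rain=-3]  = -2
Yield = 2Wet + Sprinkler + Growth  [with Wet=3, Sprinkler=-14, Growth=-2]  = -10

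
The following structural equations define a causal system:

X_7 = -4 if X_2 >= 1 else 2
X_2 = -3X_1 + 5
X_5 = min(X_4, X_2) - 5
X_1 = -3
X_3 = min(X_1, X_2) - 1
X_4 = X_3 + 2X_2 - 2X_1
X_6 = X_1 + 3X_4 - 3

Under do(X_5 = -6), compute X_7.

Under do(X_5=-6), the mechanism X_5 = min(X_4, X_2) - 5 is discarded; X_5 is fixed at -6.
Since X_7 is not a descendant of the intervened variable, it is unaffected.
X_2 = -3X_1 + 5  [with X_1=-3]  = 14
X_7 = -4 if X_2 >= 1 else 2  [with X_2=14]  = -4

-4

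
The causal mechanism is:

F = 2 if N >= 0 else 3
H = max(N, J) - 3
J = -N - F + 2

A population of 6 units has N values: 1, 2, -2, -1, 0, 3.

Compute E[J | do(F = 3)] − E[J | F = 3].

-2

Every unit gets F=3 under the intervention. J values become -2, -3, 1, 0, -1, -4; E[J|do(F=3)] = -1.5.
Observing F=3 restricts to units where F's equation naturally yields 3: N ∈ {-2, -1}. In that subpopulation J = 1, 0, mean 0.5.
Difference = -1.5 − 0.5 = -2.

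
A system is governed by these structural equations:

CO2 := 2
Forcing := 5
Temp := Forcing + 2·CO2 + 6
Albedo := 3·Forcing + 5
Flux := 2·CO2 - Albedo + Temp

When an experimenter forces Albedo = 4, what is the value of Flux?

Intervening sets Albedo = 4 and removes its equation (Albedo := 3·Forcing + 5).
Temp = Forcing + 2·CO2 + 6  [with Forcing=5, CO2=2]  = 15
Flux = 2·CO2 - Albedo + Temp  [with CO2=2, Albedo=4, Temp=15]  = 15

15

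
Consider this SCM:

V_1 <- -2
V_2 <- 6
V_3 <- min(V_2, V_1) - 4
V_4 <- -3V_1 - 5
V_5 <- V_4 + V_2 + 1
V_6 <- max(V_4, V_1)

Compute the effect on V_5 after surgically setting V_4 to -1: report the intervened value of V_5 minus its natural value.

-2

Intervening sets V_4 = -1 and removes its equation (V_4 <- -3V_1 - 5).
V_5 = V_4 + V_2 + 1  [with V_4=-1, V_2=6]  = 6
Without intervention: V_4 = -3V_1 - 5  [with V_1=-2]  = 1; V_5 = V_4 + V_2 + 1  [with V_4=1, V_2=6]  = 8.
Change = 6 − 8 = -2.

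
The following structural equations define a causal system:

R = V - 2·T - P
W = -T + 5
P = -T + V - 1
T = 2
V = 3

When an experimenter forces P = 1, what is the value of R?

-2

The intervention breaks the incoming arrows to P: P = -T + V - 1 no longer applies, and P = 1.
R = V - 2·T - P  [with V=3, T=2, P=1]  = -2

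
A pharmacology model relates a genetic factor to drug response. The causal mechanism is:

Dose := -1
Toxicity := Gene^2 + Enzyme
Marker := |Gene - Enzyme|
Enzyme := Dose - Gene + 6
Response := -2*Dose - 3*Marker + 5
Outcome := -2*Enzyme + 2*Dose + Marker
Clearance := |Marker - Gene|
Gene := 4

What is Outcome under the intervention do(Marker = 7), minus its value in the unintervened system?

4

do(Marker=7) replaces the equation Marker := |Gene - Enzyme| with the constant Marker = 7.
Enzyme = Dose - Gene + 6  [with Dose=-1, Gene=4]  = 1
Outcome = -2*Enzyme + 2*Dose + Marker  [with Enzyme=1, Dose=-1, Marker=7]  = 3
Without intervention: Enzyme = Dose - Gene + 6  [with Dose=-1, Gene=4]  = 1; Marker = |Gene - Enzyme|  [with Gene=4, Enzyme=1]  = 3; Outcome = -2*Enzyme + 2*Dose + Marker  [with Enzyme=1, Dose=-1, Marker=3]  = -1.
Change = 3 − (-1) = 4.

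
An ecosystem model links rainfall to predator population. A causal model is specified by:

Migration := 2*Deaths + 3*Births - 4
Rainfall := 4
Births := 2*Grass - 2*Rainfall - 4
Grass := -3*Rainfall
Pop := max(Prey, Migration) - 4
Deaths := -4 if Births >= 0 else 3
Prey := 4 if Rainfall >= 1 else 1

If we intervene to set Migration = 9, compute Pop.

Intervening sets Migration = 9 and removes its equation (Migration := 2*Deaths + 3*Births - 4).
Prey = 4 if Rainfall >= 1 else 1  [with Rainfall=4]  = 4
Pop = max(Prey, Migration) - 4  [with Prey=4, Migration=9]  = 5

5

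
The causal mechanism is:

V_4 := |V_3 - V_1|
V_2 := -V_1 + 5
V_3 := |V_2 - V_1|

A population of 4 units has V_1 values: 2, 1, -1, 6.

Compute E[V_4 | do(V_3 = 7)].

5

do(V_3=7) breaks V_3's dependence on V_1. With V_3=7 fixed, V_4 across the units is 5, 6, 8, 1, mean 5.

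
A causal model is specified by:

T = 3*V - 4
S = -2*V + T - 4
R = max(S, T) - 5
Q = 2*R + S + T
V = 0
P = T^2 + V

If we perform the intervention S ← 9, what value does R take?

4

The intervention breaks the incoming arrows to S: S = -2*V + T - 4 no longer applies, and S = 9.
T = 3*V - 4  [with V=0]  = -4
R = max(S, T) - 5  [with S=9, T=-4]  = 4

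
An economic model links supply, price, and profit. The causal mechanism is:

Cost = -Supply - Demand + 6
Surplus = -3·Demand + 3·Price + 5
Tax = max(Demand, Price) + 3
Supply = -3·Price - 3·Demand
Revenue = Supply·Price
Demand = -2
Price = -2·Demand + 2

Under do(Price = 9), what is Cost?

29

Under do(Price=9), the mechanism Price = -2·Demand + 2 is discarded; Price is fixed at 9.
Supply = -3·Price - 3·Demand  [with Price=9, Demand=-2]  = -21
Cost = -Supply - Demand + 6  [with Supply=-21, Demand=-2]  = 29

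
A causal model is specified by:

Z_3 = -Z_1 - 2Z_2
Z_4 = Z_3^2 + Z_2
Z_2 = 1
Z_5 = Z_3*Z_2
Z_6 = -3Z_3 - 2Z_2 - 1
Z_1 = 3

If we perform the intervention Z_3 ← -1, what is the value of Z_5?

do(Z_3=-1) replaces the equation Z_3 = -Z_1 - 2Z_2 with the constant Z_3 = -1.
Z_5 = Z_3*Z_2  [with Z_3=-1, Z_2=1]  = -1

-1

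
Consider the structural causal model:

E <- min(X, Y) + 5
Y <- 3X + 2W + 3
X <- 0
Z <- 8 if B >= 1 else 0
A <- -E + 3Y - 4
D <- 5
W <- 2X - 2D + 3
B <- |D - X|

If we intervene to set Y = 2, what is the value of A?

-3

Under do(Y=2), the mechanism Y <- 3X + 2W + 3 is discarded; Y is fixed at 2.
E = min(X, Y) + 5  [with X=0, Y=2]  = 5
A = -E + 3Y - 4  [with E=5, Y=2]  = -3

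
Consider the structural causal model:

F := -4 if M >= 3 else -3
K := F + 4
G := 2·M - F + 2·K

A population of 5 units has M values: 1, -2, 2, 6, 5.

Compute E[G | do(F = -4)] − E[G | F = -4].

Every unit gets F=-4 under the intervention. G values become 6, 0, 8, 16, 14; E[G|do(F=-4)] = 8.8.
Conditioning on F=-4 selects the 2 unit(s) with M ∈ {6, 5}. Their G values: 16, 14. Mean = 15.
Difference = 8.8 − 15 = -6.2.

-6.2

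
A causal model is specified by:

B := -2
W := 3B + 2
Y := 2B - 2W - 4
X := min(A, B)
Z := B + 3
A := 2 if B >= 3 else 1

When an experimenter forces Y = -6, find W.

-4

The intervention breaks the incoming arrows to Y: Y := 2B - 2W - 4 no longer applies, and Y = -6.
Since W is not a descendant of the intervened variable, it is unaffected.
W = 3B + 2  [with B=-2]  = -4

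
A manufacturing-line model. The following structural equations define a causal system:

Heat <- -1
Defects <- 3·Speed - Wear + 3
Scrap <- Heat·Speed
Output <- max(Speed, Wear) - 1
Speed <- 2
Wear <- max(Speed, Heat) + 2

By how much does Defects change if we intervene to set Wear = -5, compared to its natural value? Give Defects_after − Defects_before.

9

The intervention breaks the incoming arrows to Wear: Wear <- max(Speed, Heat) + 2 no longer applies, and Wear = -5.
Defects = 3·Speed - Wear + 3  [with Speed=2, Wear=-5]  = 14
Without intervention: Wear = max(Speed, Heat) + 2  [with Speed=2, Heat=-1]  = 4; Defects = 3·Speed - Wear + 3  [with Speed=2, Wear=4]  = 5.
Change = 14 − 5 = 9.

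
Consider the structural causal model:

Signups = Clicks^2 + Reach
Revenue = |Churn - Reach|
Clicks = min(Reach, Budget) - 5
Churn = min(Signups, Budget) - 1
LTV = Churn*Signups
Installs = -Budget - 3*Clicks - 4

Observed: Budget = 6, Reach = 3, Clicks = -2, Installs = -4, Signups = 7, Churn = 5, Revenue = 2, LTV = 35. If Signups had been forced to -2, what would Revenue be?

Under do(Signups=-2), the mechanism Signups = Clicks^2 + Reach is discarded; Signups is fixed at -2.
Churn = min(Signups, Budget) - 1  [with Signups=-2, Budget=6]  = -3
Revenue = |Churn - Reach|  [with Churn=-3, Reach=3]  = 6

6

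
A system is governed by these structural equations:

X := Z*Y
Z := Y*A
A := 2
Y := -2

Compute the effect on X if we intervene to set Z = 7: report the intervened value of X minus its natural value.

-22

The intervention breaks the incoming arrows to Z: Z := Y*A no longer applies, and Z = 7.
X = Z*Y  [with Z=7, Y=-2]  = -14
Without intervention: Z = Y*A  [with Y=-2, A=2]  = -4; X = Z*Y  [with Z=-4, Y=-2]  = 8.
Change = -14 − 8 = -22.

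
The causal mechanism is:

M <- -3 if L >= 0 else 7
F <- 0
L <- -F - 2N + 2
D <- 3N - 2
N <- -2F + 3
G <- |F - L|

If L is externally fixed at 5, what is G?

The intervention breaks the incoming arrows to L: L <- -F - 2N + 2 no longer applies, and L = 5.
G = |F - L|  [with F=0, L=5]  = 5

5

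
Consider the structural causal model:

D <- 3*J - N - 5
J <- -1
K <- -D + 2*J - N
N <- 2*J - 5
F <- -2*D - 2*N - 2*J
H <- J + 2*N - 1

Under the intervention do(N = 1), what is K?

Under do(N=1), the mechanism N <- 2*J - 5 is discarded; N is fixed at 1.
D = 3*J - N - 5  [with J=-1, N=1]  = -9
K = -D + 2*J - N  [with D=-9, J=-1, N=1]  = 6

6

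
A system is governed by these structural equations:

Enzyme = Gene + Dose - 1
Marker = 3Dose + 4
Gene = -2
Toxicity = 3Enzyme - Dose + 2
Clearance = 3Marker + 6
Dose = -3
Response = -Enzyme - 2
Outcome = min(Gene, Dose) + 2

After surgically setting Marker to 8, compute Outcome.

-1

do(Marker=8) replaces the equation Marker = 3Dose + 4 with the constant Marker = 8.
No directed path runs from Marker to Outcome, so Outcome keeps its natural value.
Outcome = min(Gene, Dose) + 2  [with Gene=-2, Dose=-3]  = -1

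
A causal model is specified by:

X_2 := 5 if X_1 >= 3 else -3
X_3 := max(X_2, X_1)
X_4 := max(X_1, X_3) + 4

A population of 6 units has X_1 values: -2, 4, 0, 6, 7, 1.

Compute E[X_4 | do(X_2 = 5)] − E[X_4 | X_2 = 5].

Every unit gets X_2=5 under the intervention. X_4 values become 9, 9, 9, 10, 11, 9; E[X_4|do(X_2=5)] = 9.5.
E[X_4|X_2=5] averages over only the 3 units with X_2=5 (X_1 = 4, 6, 7): X_4 = 9, 10, 11, mean 10.
Difference = 9.5 − 10 = -0.5.

-0.5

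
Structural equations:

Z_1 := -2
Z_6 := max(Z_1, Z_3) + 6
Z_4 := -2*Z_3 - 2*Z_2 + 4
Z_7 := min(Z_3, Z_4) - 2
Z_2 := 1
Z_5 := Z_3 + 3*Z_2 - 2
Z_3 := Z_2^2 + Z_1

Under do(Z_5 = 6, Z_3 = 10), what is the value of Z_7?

The joint intervention fixes Z_5 = 6, Z_3 = 10, removing each variable's own equation.
Z_4 = -2*Z_3 - 2*Z_2 + 4  [with Z_3=10, Z_2=1]  = -18
Z_7 = min(Z_3, Z_4) - 2  [with Z_3=10, Z_4=-18]  = -20

-20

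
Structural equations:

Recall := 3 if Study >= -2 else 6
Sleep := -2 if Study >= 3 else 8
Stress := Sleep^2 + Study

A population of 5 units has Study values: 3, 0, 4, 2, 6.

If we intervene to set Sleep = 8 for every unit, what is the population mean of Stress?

67

Under do(Sleep=8), Sleep's equation is replaced by Sleep=8 for every unit. Per-unit Stress: 67, 64, 68, 66, 70. Mean = 67.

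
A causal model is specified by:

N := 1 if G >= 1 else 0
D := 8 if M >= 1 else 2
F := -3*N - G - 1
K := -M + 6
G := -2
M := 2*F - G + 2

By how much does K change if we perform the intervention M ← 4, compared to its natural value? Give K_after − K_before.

Intervening sets M = 4 and removes its equation (M := 2*F - G + 2).
K = -M + 6  [with M=4]  = 2
Without intervention: N = 1 if G >= 1 else 0  [with G=-2]  = 0; F = -3*N - G - 1  [with N=0, G=-2]  = 1; M = 2*F - G + 2  [with F=1, G=-2]  = 6; K = -M + 6  [with M=6]  = 0.
Change = 2 − 0 = 2.

2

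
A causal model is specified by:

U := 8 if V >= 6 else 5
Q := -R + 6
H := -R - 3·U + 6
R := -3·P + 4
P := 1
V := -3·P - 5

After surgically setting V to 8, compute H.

do(V=8) replaces the equation V := -3·P - 5 with the constant V = 8.
U = 8 if V >= 6 else 5  [with V=8]  = 8
R = -3·P + 4  [with P=1]  = 1
H = -R - 3·U + 6  [with R=1, U=8]  = -19

-19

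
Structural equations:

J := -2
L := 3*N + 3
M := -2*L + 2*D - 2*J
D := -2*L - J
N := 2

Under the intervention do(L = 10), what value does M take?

-52

do(L=10) replaces the equation L := 3*N + 3 with the constant L = 10.
D = -2*L - J  [with L=10, J=-2]  = -18
M = -2*L + 2*D - 2*J  [with L=10, D=-18, J=-2]  = -52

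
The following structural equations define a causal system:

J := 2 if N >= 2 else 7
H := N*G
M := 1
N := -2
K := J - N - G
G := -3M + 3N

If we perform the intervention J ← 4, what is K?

15

Intervening sets J = 4 and removes its equation (J := 2 if N >= 2 else 7).
G = -3M + 3N  [with M=1, N=-2]  = -9
K = J - N - G  [with J=4, N=-2, G=-9]  = 15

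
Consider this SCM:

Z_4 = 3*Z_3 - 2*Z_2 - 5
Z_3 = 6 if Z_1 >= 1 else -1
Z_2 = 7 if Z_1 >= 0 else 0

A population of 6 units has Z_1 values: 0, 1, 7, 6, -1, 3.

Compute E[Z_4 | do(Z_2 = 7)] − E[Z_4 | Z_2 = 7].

-2.8

do(Z_2=7) breaks Z_2's dependence on Z_1. With Z_2=7 fixed, Z_4 across the units is -22, -1, -1, -1, -22, -1, mean -8.
Conditioning on Z_2=7 selects the 5 unit(s) with Z_1 ∈ {0, 1, 7, 6, 3}. Their Z_4 values: -22, -1, -1, -1, -1. Mean = -5.2.
Difference = -8 − (-5.2) = -2.8.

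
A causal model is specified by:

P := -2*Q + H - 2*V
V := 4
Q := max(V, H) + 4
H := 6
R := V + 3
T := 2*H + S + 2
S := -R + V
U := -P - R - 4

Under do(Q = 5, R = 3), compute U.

The joint intervention fixes Q = 5, R = 3, removing each variable's own equation.
P = -2*Q + H - 2*V  [with Q=5, H=6, V=4]  = -12
U = -P - R - 4  [with P=-12, R=3]  = 5

5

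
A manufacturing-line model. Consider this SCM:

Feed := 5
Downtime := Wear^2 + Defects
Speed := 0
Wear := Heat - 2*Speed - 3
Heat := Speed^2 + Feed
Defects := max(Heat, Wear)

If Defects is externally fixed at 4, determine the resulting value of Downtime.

The intervention breaks the incoming arrows to Defects: Defects := max(Heat, Wear) no longer applies, and Defects = 4.
Heat = Speed^2 + Feed  [with Speed=0, Feed=5]  = 5
Wear = Heat - 2*Speed - 3  [with Heat=5, Speed=0]  = 2
Downtime = Wear^2 + Defects  [with Wear=2, Defects=4]  = 8

8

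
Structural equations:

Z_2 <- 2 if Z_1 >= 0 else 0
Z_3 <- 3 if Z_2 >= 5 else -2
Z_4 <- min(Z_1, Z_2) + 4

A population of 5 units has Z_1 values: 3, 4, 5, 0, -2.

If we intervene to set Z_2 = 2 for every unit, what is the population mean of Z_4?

Every unit gets Z_2=2 under the intervention. Z_4 values become 6, 6, 6, 4, 2; E[Z_4|do(Z_2=2)] = 4.8.

4.8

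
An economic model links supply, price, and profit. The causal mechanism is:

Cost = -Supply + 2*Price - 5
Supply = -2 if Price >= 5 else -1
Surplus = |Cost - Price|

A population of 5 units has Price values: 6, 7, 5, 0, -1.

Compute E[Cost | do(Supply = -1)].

2.8

The intervention sets Supply=-1 in all 5 units regardless of Price. Recomputing Cost per unit gives 8, 10, 6, -4, -6; average 2.8.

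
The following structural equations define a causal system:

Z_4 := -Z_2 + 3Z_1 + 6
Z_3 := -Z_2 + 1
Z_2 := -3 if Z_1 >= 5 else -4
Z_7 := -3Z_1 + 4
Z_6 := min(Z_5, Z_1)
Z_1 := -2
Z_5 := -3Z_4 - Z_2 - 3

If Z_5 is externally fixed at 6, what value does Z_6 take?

The intervention breaks the incoming arrows to Z_5: Z_5 := -3Z_4 - Z_2 - 3 no longer applies, and Z_5 = 6.
Z_6 = min(Z_5, Z_1)  [with Z_5=6, Z_1=-2]  = -2

-2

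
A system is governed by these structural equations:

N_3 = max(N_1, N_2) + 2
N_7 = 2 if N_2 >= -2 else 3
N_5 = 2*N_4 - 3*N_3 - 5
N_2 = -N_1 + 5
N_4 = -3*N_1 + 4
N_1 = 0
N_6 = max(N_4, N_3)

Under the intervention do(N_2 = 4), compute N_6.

6

Under do(N_2=4), the mechanism N_2 = -N_1 + 5 is discarded; N_2 is fixed at 4.
N_3 = max(N_1, N_2) + 2  [with N_1=0, N_2=4]  = 6
N_4 = -3*N_1 + 4  [with N_1=0]  = 4
N_6 = max(N_4, N_3)  [with N_4=4, N_3=6]  = 6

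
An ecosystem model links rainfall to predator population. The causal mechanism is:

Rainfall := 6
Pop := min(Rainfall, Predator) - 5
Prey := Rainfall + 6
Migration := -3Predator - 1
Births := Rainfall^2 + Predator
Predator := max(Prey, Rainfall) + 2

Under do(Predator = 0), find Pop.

The intervention breaks the incoming arrows to Predator: Predator := max(Prey, Rainfall) + 2 no longer applies, and Predator = 0.
Pop = min(Rainfall, Predator) - 5  [with Rainfall=6, Predator=0]  = -5

-5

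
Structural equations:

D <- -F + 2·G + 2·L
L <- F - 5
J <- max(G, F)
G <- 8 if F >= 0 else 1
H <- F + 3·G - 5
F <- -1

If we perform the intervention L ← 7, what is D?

do(L=7) replaces the equation L <- F - 5 with the constant L = 7.
G = 8 if F >= 0 else 1  [with F=-1]  = 1
D = -F + 2·G + 2·L  [with F=-1, G=1, L=7]  = 17

17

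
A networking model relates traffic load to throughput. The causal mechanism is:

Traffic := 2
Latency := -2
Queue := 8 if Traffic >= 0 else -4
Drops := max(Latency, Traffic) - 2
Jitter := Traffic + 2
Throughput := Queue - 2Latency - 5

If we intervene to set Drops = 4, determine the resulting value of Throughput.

Under do(Drops=4), the mechanism Drops := max(Latency, Traffic) - 2 is discarded; Drops is fixed at 4.
Since Throughput is not a descendant of the intervened variable, it is unaffected.
Queue = 8 if Traffic >= 0 else -4  [with Traffic=2]  = 8
Throughput = Queue - 2Latency - 5  [with Queue=8, Latency=-2]  = 7

7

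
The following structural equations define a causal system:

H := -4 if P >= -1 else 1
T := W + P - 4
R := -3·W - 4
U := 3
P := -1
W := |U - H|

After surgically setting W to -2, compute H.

-4

Under do(W=-2), the mechanism W := |U - H| is discarded; W is fixed at -2.
Since H is not a descendant of the intervened variable, it is unaffected.
H = -4 if P >= -1 else 1  [with P=-1]  = -4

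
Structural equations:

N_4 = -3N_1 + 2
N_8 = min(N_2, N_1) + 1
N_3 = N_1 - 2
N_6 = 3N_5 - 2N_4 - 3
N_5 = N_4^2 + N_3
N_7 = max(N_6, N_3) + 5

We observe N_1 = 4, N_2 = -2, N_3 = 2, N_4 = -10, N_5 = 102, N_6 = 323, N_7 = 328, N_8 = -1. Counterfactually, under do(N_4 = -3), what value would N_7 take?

The intervention breaks the incoming arrows to N_4: N_4 = -3N_1 + 2 no longer applies, and N_4 = -3.
N_3 = N_1 - 2  [with N_1=4]  = 2
N_5 = N_4^2 + N_3  [with N_4=-3, N_3=2]  = 11
N_6 = 3N_5 - 2N_4 - 3  [with N_5=11, N_4=-3]  = 36
N_7 = max(N_6, N_3) + 5  [with N_6=36, N_3=2]  = 41

41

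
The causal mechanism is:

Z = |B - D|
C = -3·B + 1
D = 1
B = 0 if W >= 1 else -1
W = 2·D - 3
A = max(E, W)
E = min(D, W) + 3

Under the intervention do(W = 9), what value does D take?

1

Under do(W=9), the mechanism W = 2·D - 3 is discarded; W is fixed at 9.
D is not downstream of the intervention, so its value is determined by the original equations.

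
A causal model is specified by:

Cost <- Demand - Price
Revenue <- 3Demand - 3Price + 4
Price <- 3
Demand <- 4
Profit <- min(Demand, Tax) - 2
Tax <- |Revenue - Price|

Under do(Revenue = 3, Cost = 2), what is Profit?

The joint intervention fixes Revenue = 3, Cost = 2, removing each variable's own equation.
Tax = |Revenue - Price|  [with Revenue=3, Price=3]  = 0
Profit = min(Demand, Tax) - 2  [with Demand=4, Tax=0]  = -2

-2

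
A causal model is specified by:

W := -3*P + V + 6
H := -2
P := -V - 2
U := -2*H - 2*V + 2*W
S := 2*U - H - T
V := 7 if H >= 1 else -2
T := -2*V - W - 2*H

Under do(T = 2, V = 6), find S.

Setting T = 2, V = 6 by intervention discards those variables' equations.
P = -V - 2  [with V=6]  = -8
W = -3*P + V + 6  [with P=-8, V=6]  = 36
U = -2*H - 2*V + 2*W  [with H=-2, V=6, W=36]  = 64
S = 2*U - H - T  [with U=64, H=-2, T=2]  = 128

128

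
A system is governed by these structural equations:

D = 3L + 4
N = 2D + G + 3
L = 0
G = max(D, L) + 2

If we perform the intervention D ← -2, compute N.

1

Under do(D=-2), the mechanism D = 3L + 4 is discarded; D is fixed at -2.
G = max(D, L) + 2  [with D=-2, L=0]  = 2
N = 2D + G + 3  [with D=-2, G=2]  = 1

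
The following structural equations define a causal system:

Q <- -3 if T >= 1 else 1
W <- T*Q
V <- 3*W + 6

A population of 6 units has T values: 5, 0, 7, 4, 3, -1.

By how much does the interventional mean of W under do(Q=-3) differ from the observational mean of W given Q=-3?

5.25

The intervention sets Q=-3 in all 6 units regardless of T. Recomputing W per unit gives -15, 0, -21, -12, -9, 3; average -9.
Conditioning on Q=-3 selects the 4 unit(s) with T ∈ {5, 7, 4, 3}. Their W values: -15, -21, -12, -9. Mean = -14.25.
Difference = -9 − (-14.25) = 5.25.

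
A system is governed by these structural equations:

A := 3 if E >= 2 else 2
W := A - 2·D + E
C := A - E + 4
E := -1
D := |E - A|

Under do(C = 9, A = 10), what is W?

-13

The joint intervention fixes C = 9, A = 10, removing each variable's own equation.
D = |E - A|  [with E=-1, A=10]  = 11
W = A - 2·D + E  [with A=10, D=11, E=-1]  = -13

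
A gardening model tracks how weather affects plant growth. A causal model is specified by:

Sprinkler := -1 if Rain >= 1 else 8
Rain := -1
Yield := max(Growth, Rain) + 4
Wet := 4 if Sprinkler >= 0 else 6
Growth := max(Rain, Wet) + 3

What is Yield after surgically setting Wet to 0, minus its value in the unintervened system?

do(Wet=0) replaces the equation Wet := 4 if Sprinkler >= 0 else 6 with the constant Wet = 0.
Growth = max(Rain, Wet) + 3  [with Rain=-1, Wet=0]  = 3
Yield = max(Growth, Rain) + 4  [with Growth=3, Rain=-1]  = 7
Without intervention: Sprinkler = -1 if Rain >= 1 else 8  [with Rain=-1]  = 8; Wet = 4 if Sprinkler >= 0 else 6  [with Sprinkler=8]  = 4; Growth = max(Rain, Wet) + 3  [with Rain=-1, Wet=4]  = 7; Yield = max(Growth, Rain) + 4  [with Growth=7, Rain=-1]  = 11.
Change = 7 − 11 = -4.

-4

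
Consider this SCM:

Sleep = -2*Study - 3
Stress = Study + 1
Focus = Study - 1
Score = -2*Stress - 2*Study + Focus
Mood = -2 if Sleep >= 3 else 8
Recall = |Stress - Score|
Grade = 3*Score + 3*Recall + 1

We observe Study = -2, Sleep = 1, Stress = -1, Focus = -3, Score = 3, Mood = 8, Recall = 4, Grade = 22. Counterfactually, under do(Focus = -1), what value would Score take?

5

Intervening sets Focus = -1 and removes its equation (Focus = Study - 1).
Stress = Study + 1  [with Study=-2]  = -1
Score = -2*Stress - 2*Study + Focus  [with Stress=-1, Study=-2, Focus=-1]  = 5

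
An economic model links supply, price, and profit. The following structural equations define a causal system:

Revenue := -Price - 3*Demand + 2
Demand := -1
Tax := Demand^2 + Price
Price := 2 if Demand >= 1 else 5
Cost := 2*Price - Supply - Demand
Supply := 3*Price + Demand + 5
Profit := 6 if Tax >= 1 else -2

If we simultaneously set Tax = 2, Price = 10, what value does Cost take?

-13

Under do(Tax = 2, Price = 10), each intervened variable's structural equation is replaced by its fixed value.
Supply = 3*Price + Demand + 5  [with Price=10, Demand=-1]  = 34
Cost = 2*Price - Supply - Demand  [with Price=10, Supply=34, Demand=-1]  = -13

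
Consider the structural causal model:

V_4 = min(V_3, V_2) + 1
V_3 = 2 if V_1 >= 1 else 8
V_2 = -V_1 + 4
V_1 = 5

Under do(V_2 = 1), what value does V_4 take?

2

Under do(V_2=1), the mechanism V_2 = -V_1 + 4 is discarded; V_2 is fixed at 1.
V_3 = 2 if V_1 >= 1 else 8  [with V_1=5]  = 2
V_4 = min(V_3, V_2) + 1  [with V_3=2, V_2=1]  = 2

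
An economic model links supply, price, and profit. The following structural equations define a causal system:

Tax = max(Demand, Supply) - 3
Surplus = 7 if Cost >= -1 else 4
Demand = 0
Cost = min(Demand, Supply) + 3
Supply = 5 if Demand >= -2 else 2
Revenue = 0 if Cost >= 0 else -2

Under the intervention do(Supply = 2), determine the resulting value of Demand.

0

Under do(Supply=2), the mechanism Supply = 5 if Demand >= -2 else 2 is discarded; Supply is fixed at 2.
Demand is not downstream of the intervention, so its value is determined by the original equations.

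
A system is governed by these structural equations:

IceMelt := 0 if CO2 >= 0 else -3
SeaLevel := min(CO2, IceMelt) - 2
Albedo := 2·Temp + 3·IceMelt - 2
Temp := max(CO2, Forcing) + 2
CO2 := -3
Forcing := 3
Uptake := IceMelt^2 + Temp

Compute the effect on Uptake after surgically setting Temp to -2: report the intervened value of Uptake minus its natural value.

-7

The intervention breaks the incoming arrows to Temp: Temp := max(CO2, Forcing) + 2 no longer applies, and Temp = -2.
IceMelt = 0 if CO2 >= 0 else -3  [with CO2=-3]  = -3
Uptake = IceMelt^2 + Temp  [with IceMelt=-3, Temp=-2]  = 7
Without intervention: Temp = max(CO2, Forcing) + 2  [with CO2=-3, Forcing=3]  = 5; IceMelt = 0 if CO2 >= 0 else -3  [with CO2=-3]  = -3; Uptake = IceMelt^2 + Temp  [with IceMelt=-3, Temp=5]  = 14.
Change = 7 − 14 = -7.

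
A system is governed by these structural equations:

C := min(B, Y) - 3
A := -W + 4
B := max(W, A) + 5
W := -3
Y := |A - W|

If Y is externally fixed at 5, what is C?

2

do(Y=5) replaces the equation Y := |A - W| with the constant Y = 5.
A = -W + 4  [with W=-3]  = 7
B = max(W, A) + 5  [with W=-3, A=7]  = 12
C = min(B, Y) - 3  [with B=12, Y=5]  = 2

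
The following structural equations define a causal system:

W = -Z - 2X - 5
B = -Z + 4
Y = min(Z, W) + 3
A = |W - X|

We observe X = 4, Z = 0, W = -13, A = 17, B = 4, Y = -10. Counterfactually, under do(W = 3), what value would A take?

1

The intervention breaks the incoming arrows to W: W = -Z - 2X - 5 no longer applies, and W = 3.
A = |W - X|  [with W=3, X=4]  = 1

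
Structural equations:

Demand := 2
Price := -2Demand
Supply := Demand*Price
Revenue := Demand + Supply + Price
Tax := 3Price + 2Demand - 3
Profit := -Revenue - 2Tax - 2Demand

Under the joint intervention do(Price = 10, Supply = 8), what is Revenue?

20

Setting Price = 10, Supply = 8 by intervention discards those variables' equations.
Revenue = Demand + Supply + Price  [with Demand=2, Supply=8, Price=10]  = 20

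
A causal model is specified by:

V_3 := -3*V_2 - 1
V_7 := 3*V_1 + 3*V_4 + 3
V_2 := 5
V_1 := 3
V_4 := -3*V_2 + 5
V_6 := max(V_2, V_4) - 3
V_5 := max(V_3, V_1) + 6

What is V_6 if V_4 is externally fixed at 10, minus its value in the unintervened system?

5

Under do(V_4=10), the mechanism V_4 := -3*V_2 + 5 is discarded; V_4 is fixed at 10.
V_6 = max(V_2, V_4) - 3  [with V_2=5, V_4=10]  = 7
Without intervention: V_4 = -3*V_2 + 5  [with V_2=5]  = -10; V_6 = max(V_2, V_4) - 3  [with V_2=5, V_4=-10]  = 2.
Change = 7 − 2 = 5.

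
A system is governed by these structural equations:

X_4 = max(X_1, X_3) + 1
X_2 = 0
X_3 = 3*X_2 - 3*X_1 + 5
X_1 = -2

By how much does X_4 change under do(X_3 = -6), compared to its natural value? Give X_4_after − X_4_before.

-13

The intervention breaks the incoming arrows to X_3: X_3 = 3*X_2 - 3*X_1 + 5 no longer applies, and X_3 = -6.
X_4 = max(X_1, X_3) + 1  [with X_1=-2, X_3=-6]  = -1
Without intervention: X_3 = 3*X_2 - 3*X_1 + 5  [with X_2=0, X_1=-2]  = 11; X_4 = max(X_1, X_3) + 1  [with X_1=-2, X_3=11]  = 12.
Change = -1 − 12 = -13.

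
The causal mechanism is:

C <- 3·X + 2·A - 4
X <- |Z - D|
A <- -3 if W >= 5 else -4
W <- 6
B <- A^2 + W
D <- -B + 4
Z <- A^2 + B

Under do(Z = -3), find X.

Under do(Z=-3), the mechanism Z <- A^2 + B is discarded; Z is fixed at -3.
A = -3 if W >= 5 else -4  [with W=6]  = -3
B = A^2 + W  [with A=-3, W=6]  = 15
D = -B + 4  [with B=15]  = -11
X = |Z - D|  [with Z=-3, D=-11]  = 8

8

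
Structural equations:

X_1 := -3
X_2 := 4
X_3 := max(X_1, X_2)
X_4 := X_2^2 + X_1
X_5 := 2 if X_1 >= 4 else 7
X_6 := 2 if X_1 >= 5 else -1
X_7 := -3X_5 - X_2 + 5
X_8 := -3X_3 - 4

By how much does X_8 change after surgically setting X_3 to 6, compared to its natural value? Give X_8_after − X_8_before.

-6

The intervention breaks the incoming arrows to X_3: X_3 := max(X_1, X_2) no longer applies, and X_3 = 6.
X_8 = -3X_3 - 4  [with X_3=6]  = -22
Without intervention: X_3 = max(X_1, X_2)  [with X_1=-3, X_2=4]  = 4; X_8 = -3X_3 - 4  [with X_3=4]  = -16.
Change = -22 − (-16) = -6.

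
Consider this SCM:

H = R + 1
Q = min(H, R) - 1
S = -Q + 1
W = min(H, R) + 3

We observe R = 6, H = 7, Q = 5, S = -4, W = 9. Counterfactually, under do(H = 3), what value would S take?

-1

Under do(H=3), the mechanism H = R + 1 is discarded; H is fixed at 3.
Q = min(H, R) - 1  [with H=3, R=6]  = 2
S = -Q + 1  [with Q=2]  = -1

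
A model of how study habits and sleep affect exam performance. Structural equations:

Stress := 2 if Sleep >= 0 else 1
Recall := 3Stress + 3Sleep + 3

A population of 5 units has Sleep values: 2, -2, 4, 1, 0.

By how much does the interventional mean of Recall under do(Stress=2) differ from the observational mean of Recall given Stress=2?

Every unit gets Stress=2 under the intervention. Recall values become 15, 3, 21, 12, 9; E[Recall|do(Stress=2)] = 12.
Conditioning on Stress=2 selects the 4 unit(s) with Sleep ∈ {2, 4, 1, 0}. Their Recall values: 15, 21, 12, 9. Mean = 14.25.
Difference = 12 − 14.25 = -2.25.

-2.25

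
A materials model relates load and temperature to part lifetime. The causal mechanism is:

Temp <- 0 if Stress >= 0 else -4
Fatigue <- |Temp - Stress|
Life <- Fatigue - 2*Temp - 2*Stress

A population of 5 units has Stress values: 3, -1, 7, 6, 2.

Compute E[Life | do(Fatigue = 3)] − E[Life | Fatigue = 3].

Every unit gets Fatigue=3 under the intervention. Life values become -3, 13, -11, -9, -1; E[Life|do(Fatigue=3)] = -2.2.
E[Life|Fatigue=3] averages over only the 2 units with Fatigue=3 (Stress = 3, -1): Life = -3, 13, mean 5.
Difference = -2.2 − 5 = -7.2.

-7.2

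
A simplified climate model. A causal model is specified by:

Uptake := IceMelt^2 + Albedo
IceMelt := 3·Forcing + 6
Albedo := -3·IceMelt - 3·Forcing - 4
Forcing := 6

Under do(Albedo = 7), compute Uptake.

583

The intervention breaks the incoming arrows to Albedo: Albedo := -3·IceMelt - 3·Forcing - 4 no longer applies, and Albedo = 7.
IceMelt = 3·Forcing + 6  [with Forcing=6]  = 24
Uptake = IceMelt^2 + Albedo  [with IceMelt=24, Albedo=7]  = 583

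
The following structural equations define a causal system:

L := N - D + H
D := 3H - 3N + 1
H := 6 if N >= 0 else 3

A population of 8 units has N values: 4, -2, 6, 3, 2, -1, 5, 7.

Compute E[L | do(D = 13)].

-4.75

Every unit gets D=13 under the intervention. L values become -3, -12, -1, -4, -5, -11, -2, 0; E[L|do(D=13)] = -4.75.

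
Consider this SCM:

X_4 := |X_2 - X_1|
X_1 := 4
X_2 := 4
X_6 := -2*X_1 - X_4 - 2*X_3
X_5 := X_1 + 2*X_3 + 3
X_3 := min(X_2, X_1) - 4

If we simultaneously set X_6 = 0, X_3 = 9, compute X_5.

Under do(X_6 = 0, X_3 = 9), each intervened variable's structural equation is replaced by its fixed value.
X_5 = X_1 + 2*X_3 + 3  [with X_1=4, X_3=9]  = 25

25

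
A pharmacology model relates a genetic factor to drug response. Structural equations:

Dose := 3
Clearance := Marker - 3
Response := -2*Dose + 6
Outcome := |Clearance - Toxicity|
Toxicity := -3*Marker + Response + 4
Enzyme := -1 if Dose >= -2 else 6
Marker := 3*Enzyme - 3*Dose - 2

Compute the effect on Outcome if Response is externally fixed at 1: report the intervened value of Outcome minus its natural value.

1

The intervention breaks the incoming arrows to Response: Response := -2*Dose + 6 no longer applies, and Response = 1.
Enzyme = -1 if Dose >= -2 else 6  [with Dose=3]  = -1
Marker = 3*Enzyme - 3*Dose - 2  [with Enzyme=-1, Dose=3]  = -14
Toxicity = -3*Marker + Response + 4  [with Marker=-14, Response=1]  = 47
Clearance = Marker - 3  [with Marker=-14]  = -17
Outcome = |Clearance - Toxicity|  [with Clearance=-17, Toxicity=47]  = 64
Without intervention: Enzyme = -1 if Dose >= -2 else 6  [with Dose=3]  = -1; Marker = 3*Enzyme - 3*Dose - 2  [with Enzyme=-1, Dose=3]  = -14; Response = -2*Dose + 6  [with Dose=3]  = 0; Toxicity = -3*Marker + Response + 4  [with Marker=-14, Response=0]  = 46; Clearance = Marker - 3  [with Marker=-14]  = -17; Outcome = |Clearance - Toxicity|  [with Clearance=-17, Toxicity=46]  = 63.
Change = 64 − 63 = 1.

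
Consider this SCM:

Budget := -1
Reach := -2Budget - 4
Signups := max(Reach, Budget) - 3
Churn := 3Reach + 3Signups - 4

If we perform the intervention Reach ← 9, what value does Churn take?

Under do(Reach=9), the mechanism Reach := -2Budget - 4 is discarded; Reach is fixed at 9.
Signups = max(Reach, Budget) - 3  [with Reach=9, Budget=-1]  = 6
Churn = 3Reach + 3Signups - 4  [with Reach=9, Signups=6]  = 41

41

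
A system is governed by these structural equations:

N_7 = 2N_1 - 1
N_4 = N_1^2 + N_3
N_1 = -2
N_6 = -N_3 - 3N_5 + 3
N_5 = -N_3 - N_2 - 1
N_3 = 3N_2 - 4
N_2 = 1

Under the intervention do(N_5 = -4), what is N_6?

16

The intervention breaks the incoming arrows to N_5: N_5 = -N_3 - N_2 - 1 no longer applies, and N_5 = -4.
N_3 = 3N_2 - 4  [with N_2=1]  = -1
N_6 = -N_3 - 3N_5 + 3  [with N_3=-1, N_5=-4]  = 16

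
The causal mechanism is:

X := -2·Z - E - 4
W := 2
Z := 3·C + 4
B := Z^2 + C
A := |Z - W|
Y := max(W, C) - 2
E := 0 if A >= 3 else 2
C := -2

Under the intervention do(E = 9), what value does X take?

-9

Intervening sets E = 9 and removes its equation (E := 0 if A >= 3 else 2).
Z = 3·C + 4  [with C=-2]  = -2
X = -2·Z - E - 4  [with Z=-2, E=9]  = -9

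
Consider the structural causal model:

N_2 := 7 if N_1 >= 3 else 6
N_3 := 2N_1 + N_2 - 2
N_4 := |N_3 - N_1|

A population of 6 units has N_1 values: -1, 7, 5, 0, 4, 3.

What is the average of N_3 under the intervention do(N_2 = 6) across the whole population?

10

Under do(N_2=6), N_2's equation is replaced by N_2=6 for every unit. Per-unit N_3: 2, 18, 14, 4, 12, 10. Mean = 10.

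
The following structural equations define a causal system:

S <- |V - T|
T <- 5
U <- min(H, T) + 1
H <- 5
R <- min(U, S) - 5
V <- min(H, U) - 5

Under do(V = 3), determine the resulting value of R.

-3

Under do(V=3), the mechanism V <- min(H, U) - 5 is discarded; V is fixed at 3.
U = min(H, T) + 1  [with H=5, T=5]  = 6
S = |V - T|  [with V=3, T=5]  = 2
R = min(U, S) - 5  [with U=6, S=2]  = -3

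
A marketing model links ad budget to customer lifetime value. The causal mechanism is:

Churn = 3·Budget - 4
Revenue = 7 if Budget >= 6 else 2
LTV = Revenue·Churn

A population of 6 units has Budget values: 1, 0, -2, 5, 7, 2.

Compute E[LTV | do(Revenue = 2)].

5

The intervention sets Revenue=2 in all 6 units regardless of Budget. Recomputing LTV per unit gives -2, -8, -20, 22, 34, 4; average 5.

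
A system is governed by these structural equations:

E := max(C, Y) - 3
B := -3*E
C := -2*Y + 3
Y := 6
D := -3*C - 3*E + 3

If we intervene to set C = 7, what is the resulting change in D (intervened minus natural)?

do(C=7) replaces the equation C := -2*Y + 3 with the constant C = 7.
E = max(C, Y) - 3  [with C=7, Y=6]  = 4
D = -3*C - 3*E + 3  [with C=7, E=4]  = -30
Without intervention: C = -2*Y + 3  [with Y=6]  = -9; E = max(C, Y) - 3  [with C=-9, Y=6]  = 3; D = -3*C - 3*E + 3  [with C=-9, E=3]  = 21.
Change = -30 − 21 = -51.

-51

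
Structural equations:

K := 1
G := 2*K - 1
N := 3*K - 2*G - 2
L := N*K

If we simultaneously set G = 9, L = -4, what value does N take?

-17

The joint intervention fixes G = 9, L = -4, removing each variable's own equation.
N = 3*K - 2*G - 2  [with K=1, G=9]  = -17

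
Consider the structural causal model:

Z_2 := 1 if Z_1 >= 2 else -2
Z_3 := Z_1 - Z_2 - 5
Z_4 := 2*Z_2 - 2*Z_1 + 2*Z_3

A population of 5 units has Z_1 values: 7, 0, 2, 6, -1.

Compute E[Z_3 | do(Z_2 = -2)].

-0.2

do(Z_2=-2) breaks Z_2's dependence on Z_1. With Z_2=-2 fixed, Z_3 across the units is 4, -3, -1, 3, -4, mean -0.2.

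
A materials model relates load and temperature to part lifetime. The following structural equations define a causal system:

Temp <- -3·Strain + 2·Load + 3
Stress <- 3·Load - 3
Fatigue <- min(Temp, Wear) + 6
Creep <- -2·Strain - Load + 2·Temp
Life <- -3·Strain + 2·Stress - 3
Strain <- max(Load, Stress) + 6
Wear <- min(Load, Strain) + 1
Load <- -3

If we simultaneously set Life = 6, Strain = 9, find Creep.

The joint intervention fixes Life = 6, Strain = 9, removing each variable's own equation.
Temp = -3·Strain + 2·Load + 3  [with Strain=9, Load=-3]  = -30
Creep = -2·Strain - Load + 2·Temp  [with Strain=9, Load=-3, Temp=-30]  = -75

-75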